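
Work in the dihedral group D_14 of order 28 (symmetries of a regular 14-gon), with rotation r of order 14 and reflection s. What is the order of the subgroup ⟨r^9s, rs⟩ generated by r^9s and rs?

|⟨r^9s⟩| = 2 and |⟨rs⟩| = 2, so |H| is a multiple of lcm(2, 2) = 2 and divides |G| = 28.
Closing under the operation: H = {e, r^2, r^4, r^6, r^8, r^10, r^12, rs, r^3s, r^5s, r^7s, r^9s, r^11s, r^13s}, so |H| = 14.

14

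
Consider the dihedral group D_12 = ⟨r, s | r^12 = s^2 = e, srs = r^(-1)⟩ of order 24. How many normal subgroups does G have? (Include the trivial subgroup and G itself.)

9

G has 34 subgroups. Checking conjugation-invariance by order — order 1: 1/1 normal; order 2: 1/13 normal; order 3: 1/1 normal; order 4: 1/7 normal; order 6: 1/5 normal; order 8: 0/3 normal; order 12: 3/3 normal; order 24: 1/1 normal.
Total normal subgroups: 9.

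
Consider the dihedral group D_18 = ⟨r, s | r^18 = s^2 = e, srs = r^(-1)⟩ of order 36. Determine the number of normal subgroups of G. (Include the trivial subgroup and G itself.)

9

G has 45 subgroups. Checking conjugation-invariance by order — order 1: 1/1 normal; order 2: 1/19 normal; order 3: 1/1 normal; order 4: 0/9 normal; order 6: 1/7 normal; order 9: 1/1 normal; order 12: 0/3 normal; order 18: 3/3 normal; order 36: 1/1 normal.
Total normal subgroups: 9.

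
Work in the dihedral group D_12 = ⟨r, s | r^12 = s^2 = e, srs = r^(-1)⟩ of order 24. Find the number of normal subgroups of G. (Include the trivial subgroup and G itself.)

G has 34 subgroups. Checking conjugation-invariance by order — order 1: 1/1 normal; order 2: 1/13 normal; order 3: 1/1 normal; order 4: 1/7 normal; order 6: 1/5 normal; order 8: 0/3 normal; order 12: 3/3 normal; order 24: 1/1 normal.
Total normal subgroups: 9.

9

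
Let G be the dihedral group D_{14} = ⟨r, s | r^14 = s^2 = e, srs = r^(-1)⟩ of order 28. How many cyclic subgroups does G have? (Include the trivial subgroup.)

Each element a generates a cyclic subgroup ⟨a⟩; distinct elements may generate the same one (a cyclic group of order d has φ(d) generators).
Cyclic subgroups by order — order 1: 1; order 2: 15; order 7: 1; order 14: 1.
Total: 18.

18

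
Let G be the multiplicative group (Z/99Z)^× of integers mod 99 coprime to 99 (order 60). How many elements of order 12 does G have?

No element of G has order 12 (even though 12 | 60).

0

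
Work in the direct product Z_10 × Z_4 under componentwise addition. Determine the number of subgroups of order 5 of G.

|G| = 40 and 5 | 40, so subgroups of order 5 are possible by Lagrange.
The subgroups of order 5 are: {(0,0), (2,0), (4,0), (6,0), (8,0)}.
So G has 1 subgroup of order 5.

1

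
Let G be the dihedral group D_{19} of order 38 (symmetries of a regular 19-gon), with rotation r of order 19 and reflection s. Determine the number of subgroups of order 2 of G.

|G| = 38 and 2 | 38, so subgroups of order 2 are possible by Lagrange.
The subgroups of order 2 are: {e, r^10s}; {e, r^11s}; {e, r^12s}; {e, r^13s}; … (19 in all).
So G has 19 subgroups of order 2.

19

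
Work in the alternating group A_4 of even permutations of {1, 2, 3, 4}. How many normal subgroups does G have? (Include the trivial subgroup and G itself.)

3

G has 10 subgroups. Checking conjugation-invariance by order — order 1: 1/1 normal; order 2: 0/3 normal; order 3: 0/4 normal; order 4: 1/1 normal; order 12: 1/1 normal.
Total normal subgroups: 3.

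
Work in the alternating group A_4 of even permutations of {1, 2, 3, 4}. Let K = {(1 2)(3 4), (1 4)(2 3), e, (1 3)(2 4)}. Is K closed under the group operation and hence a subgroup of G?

|K| = 4 divides |G| = 12, consistent with Lagrange.
K contains the identity, every element's inverse is in K, and K is closed under ∘: it is a subgroup.

Yes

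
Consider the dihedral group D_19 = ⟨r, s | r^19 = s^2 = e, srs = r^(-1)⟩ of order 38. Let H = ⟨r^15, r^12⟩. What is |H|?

|⟨r^15⟩| = 19 and |⟨r^12⟩| = 19, so |H| is a multiple of lcm(19, 19) = 19 and divides |G| = 38.
Closing under the operation: H = {e, r, r^2, r^3, r^4, r^5, r^6, r^7, r^8, r^9, r^10, r^11, r^12, r^13, r^14, r^15, r^16, r^17, r^18}, so |H| = 19.

19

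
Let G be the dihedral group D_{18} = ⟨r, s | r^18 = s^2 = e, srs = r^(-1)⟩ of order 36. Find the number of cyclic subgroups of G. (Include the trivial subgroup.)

Group the elements of G by the cyclic subgroup they generate; each cyclic subgroup of order d accounts for φ(d) elements.
Cyclic subgroups by order — order 1: 1; order 2: 19; order 3: 1; order 6: 1; order 9: 1; order 18: 1.
Total: 24.

24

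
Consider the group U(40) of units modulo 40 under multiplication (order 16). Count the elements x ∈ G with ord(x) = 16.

No element of G has order 16 (even though 16 | 16).

0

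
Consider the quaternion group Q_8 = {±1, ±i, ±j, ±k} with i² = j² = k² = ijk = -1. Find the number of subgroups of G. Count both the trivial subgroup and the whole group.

|G| = 8, so by Lagrange every subgroup order divides 8. Divisors: 1, 2, 4, 8.
Subgroups by order — order 1: 1; order 2: 1; order 4: 3; order 8: 1.
Total: 1 + 1 + 3 + 1 = 6.

6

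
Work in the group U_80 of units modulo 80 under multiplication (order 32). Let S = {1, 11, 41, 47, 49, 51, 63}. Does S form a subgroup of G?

|S| = 7 does not divide |G| = 32, so by Lagrange S is not a subgroup.

No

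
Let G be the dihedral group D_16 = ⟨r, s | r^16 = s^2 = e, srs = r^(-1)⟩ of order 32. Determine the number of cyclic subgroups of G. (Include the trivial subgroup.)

Each element a generates a cyclic subgroup ⟨a⟩; distinct elements may generate the same one (a cyclic group of order d has φ(d) generators).
Cyclic subgroups by order — order 1: 1; order 2: 17; order 4: 1; order 8: 1; order 16: 1.
Total: 21.

21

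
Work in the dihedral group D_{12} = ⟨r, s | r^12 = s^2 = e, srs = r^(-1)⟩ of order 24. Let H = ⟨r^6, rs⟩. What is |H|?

4

|⟨r^6⟩| = 2 and |⟨rs⟩| = 2, so |H| is a multiple of lcm(2, 2) = 2 and divides |G| = 24.
Closing under the operation: H = {e, r^6, rs, r^7s}, so |H| = 4.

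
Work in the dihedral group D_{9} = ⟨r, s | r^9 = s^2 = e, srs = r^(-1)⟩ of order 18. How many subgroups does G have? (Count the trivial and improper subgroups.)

|G| = 18, so by Lagrange every subgroup order divides 18. Divisors: 1, 2, 3, 6, 9, 18.
Subgroups by order — order 1: 1; order 2: 9; order 3: 1; order 6: 3; order 9: 1; order 18: 1.
Total: 1 + 9 + 1 + 3 + 1 + 1 = 16.

16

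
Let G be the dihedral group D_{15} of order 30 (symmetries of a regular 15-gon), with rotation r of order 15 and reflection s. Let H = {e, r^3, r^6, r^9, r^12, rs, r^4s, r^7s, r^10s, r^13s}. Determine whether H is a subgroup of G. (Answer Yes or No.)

Yes

|H| = 10 divides |G| = 30, consistent with Lagrange.
H contains the identity, every element's inverse is in H, and H is closed under ·: it is a subgroup.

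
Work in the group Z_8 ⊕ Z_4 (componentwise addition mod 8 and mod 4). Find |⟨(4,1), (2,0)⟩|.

16

|⟨(4,1)⟩| = 4 and |⟨(2,0)⟩| = 4, so |H| is a multiple of lcm(4, 4) = 4 and divides |G| = 32.
Closing under the operation: H = {(0,0), (0,1), (0,2), (0,3), (2,0), (2,1), (2,2), (2,3), (4,0), (4,1), (4,2), (4,3), (6,0), (6,1), (6,2), (6,3)}, so |H| = 16.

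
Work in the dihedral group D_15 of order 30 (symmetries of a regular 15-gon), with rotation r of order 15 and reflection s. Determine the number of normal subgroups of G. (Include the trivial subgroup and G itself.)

G has 28 subgroups. Checking conjugation-invariance by order — order 1: 1/1 normal; order 2: 0/15 normal; order 3: 1/1 normal; order 5: 1/1 normal; order 6: 0/5 normal; order 10: 0/3 normal; order 15: 1/1 normal; order 30: 1/1 normal.
Total normal subgroups: 5.

5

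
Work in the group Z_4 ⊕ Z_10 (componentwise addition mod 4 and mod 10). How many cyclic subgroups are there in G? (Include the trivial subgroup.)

12

A cyclic subgroup of order d is generated by each of its φ(d) elements of order d, so the cyclic subgroups of order d number (#elements of order d)/φ(d).
Cyclic subgroups by order — order 1: 1; order 2: 3; order 4: 2; order 5: 1; order 10: 3; order 20: 2.
Total: 12.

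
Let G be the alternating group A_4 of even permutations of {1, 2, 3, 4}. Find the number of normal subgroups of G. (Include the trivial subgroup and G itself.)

3

G has 10 subgroups. Checking conjugation-invariance by order — order 1: 1/1 normal; order 2: 0/3 normal; order 3: 0/4 normal; order 4: 1/1 normal; order 12: 1/1 normal.
Total normal subgroups: 3.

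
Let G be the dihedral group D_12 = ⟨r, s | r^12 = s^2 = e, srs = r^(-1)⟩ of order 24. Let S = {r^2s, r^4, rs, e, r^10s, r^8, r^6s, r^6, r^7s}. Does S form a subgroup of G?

|S| = 9 does not divide |G| = 24, so by Lagrange S is not a subgroup.

No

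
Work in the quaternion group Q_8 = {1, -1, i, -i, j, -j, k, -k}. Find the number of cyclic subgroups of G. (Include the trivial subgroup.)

5

A cyclic subgroup of order d is generated by each of its φ(d) elements of order d, so the cyclic subgroups of order d number (#elements of order d)/φ(d).
Cyclic subgroups by order — order 1: 1; order 2: 1; order 4: 3.
Total: 5.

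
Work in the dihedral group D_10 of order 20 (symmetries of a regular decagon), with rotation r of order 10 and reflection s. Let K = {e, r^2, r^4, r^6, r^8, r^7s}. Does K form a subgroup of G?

No

|K| = 6 does not divide |G| = 20, so by Lagrange K is not a subgroup.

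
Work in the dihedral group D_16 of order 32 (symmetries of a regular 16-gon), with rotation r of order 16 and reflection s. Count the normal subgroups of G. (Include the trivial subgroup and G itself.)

8

G has 36 subgroups. Checking conjugation-invariance by order — order 1: 1/1 normal; order 2: 1/17 normal; order 4: 1/9 normal; order 8: 1/5 normal; order 16: 3/3 normal; order 32: 1/1 normal.
Total normal subgroups: 8.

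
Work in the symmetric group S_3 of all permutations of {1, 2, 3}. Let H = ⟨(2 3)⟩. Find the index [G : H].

|⟨(2 3)⟩| = 2 and |G| = 6.
By Lagrange, [G : H] = |G|/|H| = 6/2 = 3.

3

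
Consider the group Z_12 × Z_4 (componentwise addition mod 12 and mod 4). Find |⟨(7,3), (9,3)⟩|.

24

|⟨(7,3)⟩| = 12 and |⟨(9,3)⟩| = 4, so |H| is a multiple of lcm(12, 4) = 12 and divides |G| = 48.
Closing under the operation: H = {(0,0), (0,2), (1,1), (1,3), (2,0), (2,2), (3,1), (3,3), (4,0), (4,2), (5,1), (5,3), (6,0), (6,2), (7,1), (7,3), (8,0), (8,2), (9,1), (9,3), (10,0), (10,2), (11,1), (11,3)}, so |H| = 24.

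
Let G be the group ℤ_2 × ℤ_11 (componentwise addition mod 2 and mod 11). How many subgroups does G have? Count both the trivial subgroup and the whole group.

4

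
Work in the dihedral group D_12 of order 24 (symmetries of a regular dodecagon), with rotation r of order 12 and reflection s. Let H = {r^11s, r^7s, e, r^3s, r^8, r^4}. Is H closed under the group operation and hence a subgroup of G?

|H| = 6 divides |G| = 24, consistent with Lagrange.
H contains the identity, every element's inverse is in H, and H is closed under ·: it is a subgroup.

Yes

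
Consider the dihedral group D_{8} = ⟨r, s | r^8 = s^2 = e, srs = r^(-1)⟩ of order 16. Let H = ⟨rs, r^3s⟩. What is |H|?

8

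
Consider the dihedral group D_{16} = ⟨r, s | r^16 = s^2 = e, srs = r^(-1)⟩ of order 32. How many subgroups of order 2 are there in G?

17

|G| = 32 and 2 | 32, so subgroups of order 2 are possible by Lagrange.
The subgroups of order 2 are: {e, r^10s}; {e, r^11s}; {e, r^12s}; {e, r^13s}; … (17 in all).
So G has 17 subgroups of order 2.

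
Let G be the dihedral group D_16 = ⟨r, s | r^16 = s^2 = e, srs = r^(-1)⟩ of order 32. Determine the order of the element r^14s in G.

Computing powers of r^14s: the smallest k with (r^14s)^k = e is k = 2.

2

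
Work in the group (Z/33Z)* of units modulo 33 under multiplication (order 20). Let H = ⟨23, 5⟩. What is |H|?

10

|⟨23⟩| = 2 and |⟨5⟩| = 10, so |H| is a multiple of lcm(2, 10) = 10 and divides |G| = 20.
Closing under the operation: H = {1, 4, 5, 14, 16, 20, 23, 25, 26, 31}, so |H| = 10.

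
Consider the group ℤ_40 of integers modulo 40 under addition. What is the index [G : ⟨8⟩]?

|⟨8⟩| = 5 and |G| = 40.
By Lagrange, [G : H] = |G|/|H| = 40/5 = 8.

8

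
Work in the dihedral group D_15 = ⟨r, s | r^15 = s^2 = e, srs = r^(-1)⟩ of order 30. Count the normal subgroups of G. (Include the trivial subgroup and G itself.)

5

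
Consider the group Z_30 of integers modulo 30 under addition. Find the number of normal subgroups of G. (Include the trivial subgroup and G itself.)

8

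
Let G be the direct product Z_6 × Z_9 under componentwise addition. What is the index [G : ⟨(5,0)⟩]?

9

|⟨(5,0)⟩| = 6 and |G| = 54.
By Lagrange, [G : H] = |G|/|H| = 54/6 = 9.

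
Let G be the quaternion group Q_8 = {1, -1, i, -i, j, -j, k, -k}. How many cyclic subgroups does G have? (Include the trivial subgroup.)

Group the elements of G by the cyclic subgroup they generate; each cyclic subgroup of order d accounts for φ(d) elements.
Cyclic subgroups by order — order 1: 1; order 2: 1; order 4: 3.
Total: 5.

5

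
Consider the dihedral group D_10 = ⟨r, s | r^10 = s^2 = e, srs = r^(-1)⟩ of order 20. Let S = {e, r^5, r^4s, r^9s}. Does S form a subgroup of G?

Yes

|S| = 4 divides |G| = 20, consistent with Lagrange.
S contains the identity, every element's inverse is in S, and S is closed under ·: it is a subgroup.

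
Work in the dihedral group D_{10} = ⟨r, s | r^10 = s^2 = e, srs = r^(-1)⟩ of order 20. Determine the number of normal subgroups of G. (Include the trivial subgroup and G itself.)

G has 22 subgroups. Checking conjugation-invariance by order — order 1: 1/1 normal; order 2: 1/11 normal; order 4: 0/5 normal; order 5: 1/1 normal; order 10: 3/3 normal; order 20: 1/1 normal.
Total normal subgroups: 7.

7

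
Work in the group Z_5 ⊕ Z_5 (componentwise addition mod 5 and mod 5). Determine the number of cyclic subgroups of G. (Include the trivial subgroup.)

7

Group the elements of G by the cyclic subgroup they generate; each cyclic subgroup of order d accounts for φ(d) elements.
Cyclic subgroups by order — order 1: 1; order 5: 6.
Total: 7.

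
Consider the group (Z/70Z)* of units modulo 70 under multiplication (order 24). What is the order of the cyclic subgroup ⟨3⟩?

12

Compute successive powers of 3 mod 70: 3, 9, 27, 11, 33, 29, 17, 51, …; 3^12 ≡ 1 (mod 70).
So |⟨3⟩| = 12.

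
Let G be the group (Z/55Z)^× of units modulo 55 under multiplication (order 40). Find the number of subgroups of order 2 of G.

3

|G| = 40 and 2 | 40, so subgroups of order 2 are possible by Lagrange.
The subgroups of order 2 are: {1, 21}; {1, 34}; {1, 54}.
So G has 3 subgroups of order 2.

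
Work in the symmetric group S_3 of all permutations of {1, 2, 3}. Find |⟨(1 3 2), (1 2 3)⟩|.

3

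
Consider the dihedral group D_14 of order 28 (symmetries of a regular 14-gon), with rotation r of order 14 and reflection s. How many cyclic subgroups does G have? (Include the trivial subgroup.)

Each element a generates a cyclic subgroup ⟨a⟩; distinct elements may generate the same one (a cyclic group of order d has φ(d) generators).
Cyclic subgroups by order — order 1: 1; order 2: 15; order 7: 1; order 14: 1.
Total: 18.

18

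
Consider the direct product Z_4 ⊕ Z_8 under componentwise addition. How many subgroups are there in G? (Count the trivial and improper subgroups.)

22

|G| = 32, so by Lagrange every subgroup order divides 32. Divisors: 1, 2, 4, 8, 16, 32.
Subgroups by order — order 1: 1; order 2: 3; order 4: 7; order 8: 7; order 16: 3; order 32: 1.
Total: 1 + 3 + 7 + 7 + 3 + 1 = 22.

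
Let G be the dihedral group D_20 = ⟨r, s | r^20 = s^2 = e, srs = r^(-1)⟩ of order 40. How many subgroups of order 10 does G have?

5

|G| = 40 and 10 | 40, so subgroups of order 10 are possible by Lagrange.
The subgroups of order 10 are: {e, r^2, r^4, r^6, r^8, r^10, r^12, r^14, r^16, r^18}; {e, r^4, r^8, r^12, r^16, r^2s, r^6s, r^10s, r^14s, r^18s}; {e, r^4, r^8, r^12, r^16, r^3s, r^7s, r^11s, r^15s, r^19s}; {e, r^4, r^8, r^12, r^16, s, r^4s, r^8s, r^12s, r^16s}; … (5 in all).
So G has 5 subgroups of order 10.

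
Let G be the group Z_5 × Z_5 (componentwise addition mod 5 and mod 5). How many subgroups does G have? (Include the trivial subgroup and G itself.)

|G| = 25, so by Lagrange every subgroup order divides 25. Divisors: 1, 5, 25.
Subgroups by order — order 1: 1; order 5: 6; order 25: 1.
Total: 1 + 6 + 1 = 8.

8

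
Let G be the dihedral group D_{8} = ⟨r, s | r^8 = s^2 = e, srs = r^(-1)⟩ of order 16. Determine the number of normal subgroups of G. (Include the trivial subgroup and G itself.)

G has 19 subgroups. Checking conjugation-invariance by order — order 1: 1/1 normal; order 2: 1/9 normal; order 4: 1/5 normal; order 8: 3/3 normal; order 16: 1/1 normal.
Total normal subgroups: 7.

7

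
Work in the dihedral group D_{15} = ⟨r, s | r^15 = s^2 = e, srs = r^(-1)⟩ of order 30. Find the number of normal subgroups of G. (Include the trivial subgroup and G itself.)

5

G has 28 subgroups. Checking conjugation-invariance by order — order 1: 1/1 normal; order 2: 0/15 normal; order 3: 1/1 normal; order 5: 1/1 normal; order 6: 0/5 normal; order 10: 0/3 normal; order 15: 1/1 normal; order 30: 1/1 normal.
Total normal subgroups: 5.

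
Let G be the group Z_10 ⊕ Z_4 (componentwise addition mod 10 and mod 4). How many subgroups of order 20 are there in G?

3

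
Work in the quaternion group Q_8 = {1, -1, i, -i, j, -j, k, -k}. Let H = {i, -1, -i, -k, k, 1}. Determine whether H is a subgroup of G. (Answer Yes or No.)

|H| = 6 does not divide |G| = 8, so by Lagrange H is not a subgroup.

No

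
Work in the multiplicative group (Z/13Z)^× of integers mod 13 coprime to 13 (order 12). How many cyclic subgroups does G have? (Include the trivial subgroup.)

Group the elements of G by the cyclic subgroup they generate; each cyclic subgroup of order d accounts for φ(d) elements.
Cyclic subgroups by order — order 1: 1; order 2: 1; order 3: 1; order 4: 1; order 6: 1; order 12: 1.
Total: 6.

6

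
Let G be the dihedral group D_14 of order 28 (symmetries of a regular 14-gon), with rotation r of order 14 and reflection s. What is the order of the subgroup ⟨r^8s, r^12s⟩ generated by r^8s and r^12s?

|⟨r^8s⟩| = 2 and |⟨r^12s⟩| = 2, so |H| is a multiple of lcm(2, 2) = 2 and divides |G| = 28.
Closing under the operation: H = {e, r^2, r^4, r^6, r^8, r^10, r^12, s, r^2s, r^4s, r^6s, r^8s, r^10s, r^12s}, so |H| = 14.

14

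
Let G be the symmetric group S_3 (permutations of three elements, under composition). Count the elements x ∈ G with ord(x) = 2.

3

The elements of order 2 are: (2 3), (1 2), (1 3).
That's 3.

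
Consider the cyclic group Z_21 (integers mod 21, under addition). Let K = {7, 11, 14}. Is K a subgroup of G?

The identity 0 ∉ K, so K is not a subgroup.

No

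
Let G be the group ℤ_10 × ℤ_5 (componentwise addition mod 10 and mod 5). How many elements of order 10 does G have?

24

An element (a,b) has order lcm(ord(a), ord(b)); count pairs with lcm equal to 10.
Enumerating gives 24 such elements.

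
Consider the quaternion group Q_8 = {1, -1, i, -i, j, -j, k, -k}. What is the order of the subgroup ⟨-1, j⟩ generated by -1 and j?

|⟨-1⟩| = 2 and |⟨j⟩| = 4, so |H| is a multiple of lcm(2, 4) = 4 and divides |G| = 8.
Closing under the operation: H = {1, -1, j, -j}, so |H| = 4.

4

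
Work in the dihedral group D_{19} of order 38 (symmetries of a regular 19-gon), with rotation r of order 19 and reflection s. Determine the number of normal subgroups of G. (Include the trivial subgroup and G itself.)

G has 22 subgroups. Checking conjugation-invariance by order — order 1: 1/1 normal; order 2: 0/19 normal; order 19: 1/1 normal; order 38: 1/1 normal.
Total normal subgroups: 3.

3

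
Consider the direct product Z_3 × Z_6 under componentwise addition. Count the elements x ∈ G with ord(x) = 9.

0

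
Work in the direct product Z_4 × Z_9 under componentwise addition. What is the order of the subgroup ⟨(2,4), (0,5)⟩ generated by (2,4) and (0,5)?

|⟨(2,4)⟩| = 18 and |⟨(0,5)⟩| = 9, so |H| is a multiple of lcm(18, 9) = 18 and divides |G| = 36.
Closing under the operation: H = {(0,0), (0,1), (0,2), (0,3), (0,4), (0,5), (0,6), (0,7), (0,8), (2,0), (2,1), (2,2), (2,3), (2,4), (2,5), (2,6), (2,7), (2,8)}, so |H| = 18.

18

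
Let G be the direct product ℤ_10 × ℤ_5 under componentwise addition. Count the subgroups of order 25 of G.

1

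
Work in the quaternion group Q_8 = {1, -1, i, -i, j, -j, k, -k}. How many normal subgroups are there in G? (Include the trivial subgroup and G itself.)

G has 6 subgroups. Checking conjugation-invariance by order — order 1: 1/1 normal; order 2: 1/1 normal; order 4: 3/3 normal; order 8: 1/1 normal.
Total normal subgroups: 6.

6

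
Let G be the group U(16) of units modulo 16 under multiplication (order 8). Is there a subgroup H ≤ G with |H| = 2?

Yes

2 | 8. A subgroup of order 2 is {1, 15}.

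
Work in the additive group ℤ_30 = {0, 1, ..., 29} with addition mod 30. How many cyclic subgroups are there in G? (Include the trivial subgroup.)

Group the elements of G by the cyclic subgroup they generate; each cyclic subgroup of order d accounts for φ(d) elements.
Cyclic subgroups by order — order 1: 1; order 2: 1; order 3: 1; order 5: 1; order 6: 1; order 10: 1; order 15: 1; order 30: 1.
Total: 8.

8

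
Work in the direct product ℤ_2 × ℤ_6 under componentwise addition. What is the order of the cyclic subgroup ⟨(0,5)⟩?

The order of (0,5) in Z_2 × Z_6 is lcm(ord(0) in Z_2, ord(5) in Z_6).
ord(0) = 1 and ord(5) = 6, so |⟨(0,5)⟩| = lcm(1, 6) = 6.

6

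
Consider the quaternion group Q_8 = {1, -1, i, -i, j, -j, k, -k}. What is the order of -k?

Computing powers of -k: the smallest k with (-k)^k = e is k = 4.

4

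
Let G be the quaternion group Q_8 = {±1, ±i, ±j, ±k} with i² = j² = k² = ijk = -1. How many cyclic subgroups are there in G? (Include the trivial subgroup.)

5

Each element a generates a cyclic subgroup ⟨a⟩; distinct elements may generate the same one (a cyclic group of order d has φ(d) generators).
Cyclic subgroups by order — order 1: 1; order 2: 1; order 4: 3.
Total: 5.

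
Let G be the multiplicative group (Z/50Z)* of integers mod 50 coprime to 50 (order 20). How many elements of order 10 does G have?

4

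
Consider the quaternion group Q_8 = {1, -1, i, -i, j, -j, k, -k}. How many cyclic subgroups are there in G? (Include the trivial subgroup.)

A cyclic subgroup of order d is generated by each of its φ(d) elements of order d, so the cyclic subgroups of order d number (#elements of order d)/φ(d).
Cyclic subgroups by order — order 1: 1; order 2: 1; order 4: 3.
Total: 5.

5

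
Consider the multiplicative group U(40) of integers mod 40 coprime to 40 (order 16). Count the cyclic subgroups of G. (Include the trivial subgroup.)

12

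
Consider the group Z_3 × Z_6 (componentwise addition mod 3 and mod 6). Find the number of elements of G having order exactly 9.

An element (a,b) has order lcm(ord(a), ord(b)); count pairs with lcm equal to 9.
Enumerating gives 0 such elements.

0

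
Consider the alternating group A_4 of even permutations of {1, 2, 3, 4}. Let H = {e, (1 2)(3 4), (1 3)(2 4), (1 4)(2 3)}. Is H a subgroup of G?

Yes

|H| = 4 divides |G| = 12, consistent with Lagrange.
H contains the identity, every element's inverse is in H, and H is closed under ∘: it is a subgroup.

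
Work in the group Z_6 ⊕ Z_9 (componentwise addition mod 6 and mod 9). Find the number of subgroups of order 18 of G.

4

|G| = 54 and 18 | 54, so subgroups of order 18 are possible by Lagrange.
The subgroups of order 18 are: {(0,0), (0,1), (0,2), (0,3), (0,4), (0,5), (0,6), (0,7), (0,8), (3,0), (3,1), (3,2), (3,3), (3,4), (3,5), (3,6), (3,7), (3,8)}; {(0,0), (0,3), (0,6), (1,0), (1,3), (1,6), (2,0), (2,3), (2,6), (3,0), (3,3), (3,6), (4,0), (4,3), (4,6), (5,0), (5,3), (5,6)}; {(0,0), (0,3), (0,6), (1,1), (1,4), (1,7), (2,2), (2,5), (2,8), (3,0), (3,3), (3,6), (4,1), (4,4), (4,7), (5,2), (5,5), (5,8)}; {(0,0), (0,3), (0,6), (1,2), (1,5), (1,8), (2,1), (2,4), (2,7), (3,0), (3,3), (3,6), (4,2), (4,5), (4,8), (5,1), (5,4), (5,7)}.
So G has 4 subgroups of order 18.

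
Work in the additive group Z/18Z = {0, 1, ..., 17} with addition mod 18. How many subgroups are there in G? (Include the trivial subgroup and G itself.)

Subgroups of the cyclic group Z/18Z correspond bijectively to divisors of 18.
Divisors of 18: 1, 2, 3, 6, 9, 18.
So Z/18Z has 6 subgroups.

6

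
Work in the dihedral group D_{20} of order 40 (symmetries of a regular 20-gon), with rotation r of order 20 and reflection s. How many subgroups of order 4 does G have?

11

|G| = 40 and 4 | 40, so subgroups of order 4 are possible by Lagrange.
The subgroups of order 4 are: {e, r^10, s, r^10s}; {e, r^10, rs, r^11s}; {e, r^10, r^2s, r^12s}; {e, r^10, r^3s, r^13s}; … (11 in all).
So G has 11 subgroups of order 4.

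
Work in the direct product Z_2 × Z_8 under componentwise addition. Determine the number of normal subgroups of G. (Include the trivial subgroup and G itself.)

G is abelian, so every subgroup is normal.
G has 11 subgroups in total, hence 11 normal subgroups.

11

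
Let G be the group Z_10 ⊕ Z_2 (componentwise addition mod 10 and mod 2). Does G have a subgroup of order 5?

Yes

5 | 20. A subgroup of order 5 is {(0,0), (2,0), (4,0), (6,0), (8,0)}.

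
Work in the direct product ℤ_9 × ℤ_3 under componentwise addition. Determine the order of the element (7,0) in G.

The order of (7,0) in Z_9 × Z_3 is lcm(ord(7) in Z_9, ord(0) in Z_3).
ord(7) = 9 and ord(0) = 1, so |⟨(7,0)⟩| = lcm(9, 1) = 9.

9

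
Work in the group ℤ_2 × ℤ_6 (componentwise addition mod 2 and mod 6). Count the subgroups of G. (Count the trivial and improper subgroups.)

10

|G| = 12, so by Lagrange every subgroup order divides 12. Divisors: 1, 2, 3, 4, 6, 12.
Subgroups by order — order 1: 1; order 2: 3; order 3: 1; order 4: 1; order 6: 3; order 12: 1.
Total: 1 + 3 + 1 + 1 + 3 + 1 = 10.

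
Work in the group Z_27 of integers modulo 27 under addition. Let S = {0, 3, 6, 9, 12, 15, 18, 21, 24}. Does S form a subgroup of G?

|S| = 9 divides |G| = 27, consistent with Lagrange.
S contains the identity, every element's inverse is in S, and S is closed under +: it is a subgroup.
In fact S = ⟨3⟩.

Yes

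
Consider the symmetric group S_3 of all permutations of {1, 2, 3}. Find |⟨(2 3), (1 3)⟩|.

6

|⟨(2 3)⟩| = 2 and |⟨(1 3)⟩| = 2, so |H| is a multiple of lcm(2, 2) = 2 and divides |G| = 6.
Closing {(2 3), (1 3)} under the group operation gives all of G, so |H| = 6.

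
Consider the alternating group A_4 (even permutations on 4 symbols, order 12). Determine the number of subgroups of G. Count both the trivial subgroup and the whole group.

10

|G| = 12, so by Lagrange every subgroup order divides 12. Divisors: 1, 2, 3, 4, 6, 12.
Subgroups by order — order 1: 1; order 2: 3; order 3: 4; order 4: 1; order 6: 0; order 12: 1.
Total: 1 + 3 + 4 + 1 + 0 + 1 = 10.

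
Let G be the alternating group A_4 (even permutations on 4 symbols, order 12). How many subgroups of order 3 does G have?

4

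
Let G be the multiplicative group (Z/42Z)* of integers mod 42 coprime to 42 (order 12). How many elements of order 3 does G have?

2

The elements of order 3 are: 25, 37.
That's 2.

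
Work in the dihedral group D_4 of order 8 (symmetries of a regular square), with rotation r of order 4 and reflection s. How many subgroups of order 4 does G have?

3

|G| = 8 and 4 | 8, so subgroups of order 4 are possible by Lagrange.
The subgroups of order 4 are: {e, r, r^2, r^3}; {e, r^2, s, r^2s}; {e, r^2, rs, r^3s}.
So G has 3 subgroups of order 4.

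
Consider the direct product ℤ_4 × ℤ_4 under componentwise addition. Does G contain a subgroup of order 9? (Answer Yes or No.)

No

9 does not divide |G| = 16, so by Lagrange no subgroup of order 9 exists.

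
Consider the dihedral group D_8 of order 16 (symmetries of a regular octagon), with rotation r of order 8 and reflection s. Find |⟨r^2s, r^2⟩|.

|⟨r^2s⟩| = 2 and |⟨r^2⟩| = 4, so |H| is a multiple of lcm(2, 4) = 4 and divides |G| = 16.
Closing under the operation: H = {e, r^2, r^4, r^6, s, r^2s, r^4s, r^6s}, so |H| = 8.

8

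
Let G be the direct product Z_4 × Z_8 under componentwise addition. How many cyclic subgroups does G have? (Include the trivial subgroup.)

14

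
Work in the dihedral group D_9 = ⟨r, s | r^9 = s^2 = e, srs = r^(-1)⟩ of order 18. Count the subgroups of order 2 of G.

|G| = 18 and 2 | 18, so subgroups of order 2 are possible by Lagrange.
The subgroups of order 2 are: {e, r^2s}; {e, r^3s}; {e, r^4s}; {e, r^5s}; … (9 in all).
So G has 9 subgroups of order 2.

9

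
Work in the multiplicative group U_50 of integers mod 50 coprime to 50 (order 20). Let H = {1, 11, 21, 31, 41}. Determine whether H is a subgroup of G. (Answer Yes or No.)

|H| = 5 divides |G| = 20, consistent with Lagrange.
H contains the identity, every element's inverse is in H, and H is closed under ·: it is a subgroup.
In fact H = ⟨21⟩.

Yes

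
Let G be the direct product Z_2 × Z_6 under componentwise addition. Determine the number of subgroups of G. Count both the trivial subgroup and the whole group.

10

|G| = 12, so by Lagrange every subgroup order divides 12. Divisors: 1, 2, 3, 4, 6, 12.
Subgroups by order — order 1: 1; order 2: 3; order 3: 1; order 4: 1; order 6: 3; order 12: 1.
Total: 1 + 3 + 1 + 1 + 3 + 1 = 10.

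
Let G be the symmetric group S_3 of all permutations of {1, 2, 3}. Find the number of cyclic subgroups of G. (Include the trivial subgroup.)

Group the elements of G by the cyclic subgroup they generate; each cyclic subgroup of order d accounts for φ(d) elements.
Cyclic subgroups by order — order 1: 1; order 2: 3; order 3: 1.
Total: 5.

5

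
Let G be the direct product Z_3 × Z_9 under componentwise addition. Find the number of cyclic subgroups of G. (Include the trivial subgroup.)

Group the elements of G by the cyclic subgroup they generate; each cyclic subgroup of order d accounts for φ(d) elements.
Cyclic subgroups by order — order 1: 1; order 3: 4; order 9: 3.
Total: 8.

8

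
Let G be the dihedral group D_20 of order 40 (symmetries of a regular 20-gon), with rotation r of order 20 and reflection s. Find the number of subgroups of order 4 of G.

|G| = 40 and 4 | 40, so subgroups of order 4 are possible by Lagrange.
The subgroups of order 4 are: {e, r^10, s, r^10s}; {e, r^10, rs, r^11s}; {e, r^10, r^2s, r^12s}; {e, r^10, r^3s, r^13s}; … (11 in all).
So G has 11 subgroups of order 4.

11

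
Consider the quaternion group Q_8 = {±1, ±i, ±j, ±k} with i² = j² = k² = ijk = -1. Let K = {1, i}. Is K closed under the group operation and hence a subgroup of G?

No

i ∈ K but its inverse -i ∉ K, so K is not a subgroup.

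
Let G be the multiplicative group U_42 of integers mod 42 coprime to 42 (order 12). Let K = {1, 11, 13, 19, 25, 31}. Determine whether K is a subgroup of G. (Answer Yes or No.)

25 ∈ K but its inverse 37 ∉ K, so K is not a subgroup.

No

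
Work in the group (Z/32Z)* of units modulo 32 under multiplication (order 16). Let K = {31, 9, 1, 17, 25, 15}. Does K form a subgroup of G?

|K| = 6 does not divide |G| = 16, so by Lagrange K is not a subgroup.

No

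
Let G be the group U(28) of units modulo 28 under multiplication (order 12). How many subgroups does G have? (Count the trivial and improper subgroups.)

|G| = 12, so by Lagrange every subgroup order divides 12. Divisors: 1, 2, 3, 4, 6, 12.
Subgroups by order — order 1: 1; order 2: 3; order 3: 1; order 4: 1; order 6: 3; order 12: 1.
Total: 1 + 3 + 1 + 1 + 3 + 1 = 10.

10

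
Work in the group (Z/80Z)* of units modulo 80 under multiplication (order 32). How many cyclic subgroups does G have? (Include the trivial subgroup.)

20

Each element a generates a cyclic subgroup ⟨a⟩; distinct elements may generate the same one (a cyclic group of order d has φ(d) generators).
Cyclic subgroups by order — order 1: 1; order 2: 7; order 4: 12.
Total: 20.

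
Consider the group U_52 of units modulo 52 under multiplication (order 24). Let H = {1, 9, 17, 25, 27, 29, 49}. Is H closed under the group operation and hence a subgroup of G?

No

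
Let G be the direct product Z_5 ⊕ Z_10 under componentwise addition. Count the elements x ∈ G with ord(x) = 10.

An element (a,b) has order lcm(ord(a), ord(b)); count pairs with lcm equal to 10.
Enumerating gives 24 such elements.

24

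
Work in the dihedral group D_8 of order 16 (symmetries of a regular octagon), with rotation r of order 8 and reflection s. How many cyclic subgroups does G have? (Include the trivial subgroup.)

12

A cyclic subgroup of order d is generated by each of its φ(d) elements of order d, so the cyclic subgroups of order d number (#elements of order d)/φ(d).
Cyclic subgroups by order — order 1: 1; order 2: 9; order 4: 1; order 8: 1.
Total: 12.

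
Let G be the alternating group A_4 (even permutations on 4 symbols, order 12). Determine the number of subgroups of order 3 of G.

|G| = 12 and 3 | 12, so subgroups of order 3 are possible by Lagrange.
The subgroups of order 3 are: {e, (1 2 3), (1 3 2)}; {e, (1 2 4), (1 4 2)}; {e, (1 3 4), (1 4 3)}; {e, (2 3 4), (2 4 3)}.
So G has 4 subgroups of order 3.

4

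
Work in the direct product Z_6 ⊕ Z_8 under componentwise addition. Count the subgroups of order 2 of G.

|G| = 48 and 2 | 48, so subgroups of order 2 are possible by Lagrange.
The subgroups of order 2 are: {(0,0), (0,4)}; {(0,0), (3,0)}; {(0,0), (3,4)}.
So G has 3 subgroups of order 2.

3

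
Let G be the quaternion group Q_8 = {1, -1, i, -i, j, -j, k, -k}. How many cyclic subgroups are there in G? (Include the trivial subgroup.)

5

A cyclic subgroup of order d is generated by each of its φ(d) elements of order d, so the cyclic subgroups of order d number (#elements of order d)/φ(d).
Cyclic subgroups by order — order 1: 1; order 2: 1; order 4: 3.
Total: 5.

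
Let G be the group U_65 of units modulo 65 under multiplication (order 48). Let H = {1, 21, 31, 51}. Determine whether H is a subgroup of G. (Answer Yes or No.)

Yes

|H| = 4 divides |G| = 48, consistent with Lagrange.
H contains the identity, every element's inverse is in H, and H is closed under ·: it is a subgroup.
In fact H = ⟨21⟩.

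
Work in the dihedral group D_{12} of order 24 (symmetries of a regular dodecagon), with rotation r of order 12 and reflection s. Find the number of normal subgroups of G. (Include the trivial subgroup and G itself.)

9

G has 34 subgroups. Checking conjugation-invariance by order — order 1: 1/1 normal; order 2: 1/13 normal; order 3: 1/1 normal; order 4: 1/7 normal; order 6: 1/5 normal; order 8: 0/3 normal; order 12: 3/3 normal; order 24: 1/1 normal.
Total normal subgroups: 9.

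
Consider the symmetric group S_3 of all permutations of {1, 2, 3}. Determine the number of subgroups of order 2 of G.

|G| = 6 and 2 | 6, so subgroups of order 2 are possible by Lagrange.
The subgroups of order 2 are: {e, (1 2)}; {e, (1 3)}; {e, (2 3)}.
So G has 3 subgroups of order 2.

3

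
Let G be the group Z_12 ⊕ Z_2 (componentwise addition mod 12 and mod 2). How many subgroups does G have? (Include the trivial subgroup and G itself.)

|G| = 24, so by Lagrange every subgroup order divides 24. Divisors: 1, 2, 3, 4, 6, 8, 12, 24.
Subgroups by order — order 1: 1; order 2: 3; order 3: 1; order 4: 3; order 6: 3; order 8: 1; order 12: 3; order 24: 1.
Total: 1 + 3 + 1 + 3 + 3 + 1 + 3 + 1 = 16.

16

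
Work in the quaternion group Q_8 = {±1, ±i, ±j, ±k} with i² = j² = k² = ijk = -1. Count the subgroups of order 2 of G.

|G| = 8 and 2 | 8, so subgroups of order 2 are possible by Lagrange.
The subgroups of order 2 are: {1, -1}.
So G has 1 subgroup of order 2.

1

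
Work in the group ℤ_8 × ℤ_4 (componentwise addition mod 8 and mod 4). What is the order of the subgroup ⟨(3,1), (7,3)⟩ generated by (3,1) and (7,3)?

|⟨(3,1)⟩| = 8 and |⟨(7,3)⟩| = 8, so |H| is a multiple of lcm(8, 8) = 8 and divides |G| = 32.
Closing under the operation: H = {(0,0), (0,2), (1,1), (1,3), (2,0), (2,2), (3,1), (3,3), (4,0), (4,2), (5,1), (5,3), (6,0), (6,2), (7,1), (7,3)}, so |H| = 16.

16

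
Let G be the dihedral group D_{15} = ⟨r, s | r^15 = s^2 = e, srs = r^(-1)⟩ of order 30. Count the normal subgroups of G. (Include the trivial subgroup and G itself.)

5

G has 28 subgroups. Checking conjugation-invariance by order — order 1: 1/1 normal; order 2: 0/15 normal; order 3: 1/1 normal; order 5: 1/1 normal; order 6: 0/5 normal; order 10: 0/3 normal; order 15: 1/1 normal; order 30: 1/1 normal.
Total normal subgroups: 5.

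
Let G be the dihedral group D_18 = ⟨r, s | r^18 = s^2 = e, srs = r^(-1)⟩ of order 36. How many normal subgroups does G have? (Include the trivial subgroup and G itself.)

9

G has 45 subgroups. Checking conjugation-invariance by order — order 1: 1/1 normal; order 2: 1/19 normal; order 3: 1/1 normal; order 4: 0/9 normal; order 6: 1/7 normal; order 9: 1/1 normal; order 12: 0/3 normal; order 18: 3/3 normal; order 36: 1/1 normal.
Total normal subgroups: 9.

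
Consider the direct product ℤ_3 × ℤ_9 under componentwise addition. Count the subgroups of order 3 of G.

4

|G| = 27 and 3 | 27, so subgroups of order 3 are possible by Lagrange.
The subgroups of order 3 are: {(0,0), (0,3), (0,6)}; {(0,0), (1,0), (2,0)}; {(0,0), (1,3), (2,6)}; {(0,0), (1,6), (2,3)}.
So G has 4 subgroups of order 3.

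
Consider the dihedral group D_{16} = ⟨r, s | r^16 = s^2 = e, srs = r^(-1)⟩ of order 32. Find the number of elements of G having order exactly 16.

8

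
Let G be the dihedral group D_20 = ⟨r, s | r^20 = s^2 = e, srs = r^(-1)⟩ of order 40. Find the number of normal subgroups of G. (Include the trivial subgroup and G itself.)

9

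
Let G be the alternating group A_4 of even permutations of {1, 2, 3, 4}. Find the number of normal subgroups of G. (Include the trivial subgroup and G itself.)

G has 10 subgroups. Checking conjugation-invariance by order — order 1: 1/1 normal; order 2: 0/3 normal; order 3: 0/4 normal; order 4: 1/1 normal; order 12: 1/1 normal.
Total normal subgroups: 3.

3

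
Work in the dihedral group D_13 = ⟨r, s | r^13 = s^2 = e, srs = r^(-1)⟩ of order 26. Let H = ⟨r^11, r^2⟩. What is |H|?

|⟨r^11⟩| = 13 and |⟨r^2⟩| = 13, so |H| is a multiple of lcm(13, 13) = 13 and divides |G| = 26.
Closing under the operation: H = {e, r, r^2, r^3, r^4, r^5, r^6, r^7, r^8, r^9, r^10, r^11, r^12}, so |H| = 13.

13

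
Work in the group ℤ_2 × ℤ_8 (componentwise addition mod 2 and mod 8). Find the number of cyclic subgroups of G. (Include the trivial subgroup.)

Group the elements of G by the cyclic subgroup they generate; each cyclic subgroup of order d accounts for φ(d) elements.
Cyclic subgroups by order — order 1: 1; order 2: 3; order 4: 2; order 8: 2.
Total: 8.

8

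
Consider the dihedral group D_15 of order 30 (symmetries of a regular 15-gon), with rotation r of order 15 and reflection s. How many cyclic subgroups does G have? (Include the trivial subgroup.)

19

Each element a generates a cyclic subgroup ⟨a⟩; distinct elements may generate the same one (a cyclic group of order d has φ(d) generators).
Cyclic subgroups by order — order 1: 1; order 2: 15; order 3: 1; order 5: 1; order 15: 1.
Total: 19.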